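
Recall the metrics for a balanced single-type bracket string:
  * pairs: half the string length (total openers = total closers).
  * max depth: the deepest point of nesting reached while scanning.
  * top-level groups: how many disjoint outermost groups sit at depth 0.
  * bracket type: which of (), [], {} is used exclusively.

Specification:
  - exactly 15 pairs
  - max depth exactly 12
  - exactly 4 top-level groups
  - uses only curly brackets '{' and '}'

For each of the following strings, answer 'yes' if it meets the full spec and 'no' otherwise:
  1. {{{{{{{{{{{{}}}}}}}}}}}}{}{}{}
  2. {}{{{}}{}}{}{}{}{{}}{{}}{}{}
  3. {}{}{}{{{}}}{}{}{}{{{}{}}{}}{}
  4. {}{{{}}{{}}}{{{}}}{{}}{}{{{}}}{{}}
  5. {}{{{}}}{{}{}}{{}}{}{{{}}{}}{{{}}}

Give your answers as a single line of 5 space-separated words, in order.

Answer: yes no no no no

Derivation:
String 1 '{{{{{{{{{{{{}}}}}}}}}}}}{}{}{}': depth seq [1 2 3 4 5 6 7 8 9 10 11 12 11 10 9 8 7 6 5 4 3 2 1 0 1 0 1 0 1 0]
  -> pairs=15 depth=12 groups=4 -> yes
String 2 '{}{{{}}{}}{}{}{}{{}}{{}}{}{}': depth seq [1 0 1 2 3 2 1 2 1 0 1 0 1 0 1 0 1 2 1 0 1 2 1 0 1 0 1 0]
  -> pairs=14 depth=3 groups=9 -> no
String 3 '{}{}{}{{{}}}{}{}{}{{{}{}}{}}{}': depth seq [1 0 1 0 1 0 1 2 3 2 1 0 1 0 1 0 1 0 1 2 3 2 3 2 1 2 1 0 1 0]
  -> pairs=15 depth=3 groups=9 -> no
String 4 '{}{{{}}{{}}}{{{}}}{{}}{}{{{}}}{{}}': depth seq [1 0 1 2 3 2 1 2 3 2 1 0 1 2 3 2 1 0 1 2 1 0 1 0 1 2 3 2 1 0 1 2 1 0]
  -> pairs=17 depth=3 groups=7 -> no
String 5 '{}{{{}}}{{}{}}{{}}{}{{{}}{}}{{{}}}': depth seq [1 0 1 2 3 2 1 0 1 2 1 2 1 0 1 2 1 0 1 0 1 2 3 2 1 2 1 0 1 2 3 2 1 0]
  -> pairs=17 depth=3 groups=7 -> no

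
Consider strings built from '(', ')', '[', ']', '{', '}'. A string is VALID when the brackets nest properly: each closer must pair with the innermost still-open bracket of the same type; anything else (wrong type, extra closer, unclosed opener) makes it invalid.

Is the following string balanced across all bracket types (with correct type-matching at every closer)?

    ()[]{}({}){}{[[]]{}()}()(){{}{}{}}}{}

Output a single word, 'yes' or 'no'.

pos 0: push '('; stack = (
pos 1: ')' matches '('; pop; stack = (empty)
pos 2: push '['; stack = [
pos 3: ']' matches '['; pop; stack = (empty)
pos 4: push '{'; stack = {
pos 5: '}' matches '{'; pop; stack = (empty)
pos 6: push '('; stack = (
pos 7: push '{'; stack = ({
pos 8: '}' matches '{'; pop; stack = (
pos 9: ')' matches '('; pop; stack = (empty)
pos 10: push '{'; stack = {
pos 11: '}' matches '{'; pop; stack = (empty)
pos 12: push '{'; stack = {
pos 13: push '['; stack = {[
pos 14: push '['; stack = {[[
pos 15: ']' matches '['; pop; stack = {[
pos 16: ']' matches '['; pop; stack = {
pos 17: push '{'; stack = {{
pos 18: '}' matches '{'; pop; stack = {
pos 19: push '('; stack = {(
pos 20: ')' matches '('; pop; stack = {
pos 21: '}' matches '{'; pop; stack = (empty)
pos 22: push '('; stack = (
pos 23: ')' matches '('; pop; stack = (empty)
pos 24: push '('; stack = (
pos 25: ')' matches '('; pop; stack = (empty)
pos 26: push '{'; stack = {
pos 27: push '{'; stack = {{
pos 28: '}' matches '{'; pop; stack = {
pos 29: push '{'; stack = {{
pos 30: '}' matches '{'; pop; stack = {
pos 31: push '{'; stack = {{
pos 32: '}' matches '{'; pop; stack = {
pos 33: '}' matches '{'; pop; stack = (empty)
pos 34: saw closer '}' but stack is empty → INVALID
Verdict: unmatched closer '}' at position 34 → no

Answer: no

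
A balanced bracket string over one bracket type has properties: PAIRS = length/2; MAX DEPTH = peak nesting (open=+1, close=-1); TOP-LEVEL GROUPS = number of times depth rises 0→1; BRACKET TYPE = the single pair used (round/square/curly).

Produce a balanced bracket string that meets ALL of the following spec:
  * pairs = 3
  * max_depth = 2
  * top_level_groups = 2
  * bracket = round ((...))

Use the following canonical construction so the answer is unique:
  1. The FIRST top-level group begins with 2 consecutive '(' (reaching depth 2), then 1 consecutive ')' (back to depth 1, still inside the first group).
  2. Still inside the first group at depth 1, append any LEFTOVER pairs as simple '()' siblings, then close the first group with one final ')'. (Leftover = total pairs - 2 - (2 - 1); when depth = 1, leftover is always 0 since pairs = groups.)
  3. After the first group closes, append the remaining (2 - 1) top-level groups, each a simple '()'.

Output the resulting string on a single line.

Answer: (())()

Derivation:
Spec: pairs=3 depth=2 groups=2
Leftover pairs = 3 - 2 - (2-1) = 0
First group: deep chain of depth 2 + 0 sibling pairs
Remaining 1 groups: simple '()' each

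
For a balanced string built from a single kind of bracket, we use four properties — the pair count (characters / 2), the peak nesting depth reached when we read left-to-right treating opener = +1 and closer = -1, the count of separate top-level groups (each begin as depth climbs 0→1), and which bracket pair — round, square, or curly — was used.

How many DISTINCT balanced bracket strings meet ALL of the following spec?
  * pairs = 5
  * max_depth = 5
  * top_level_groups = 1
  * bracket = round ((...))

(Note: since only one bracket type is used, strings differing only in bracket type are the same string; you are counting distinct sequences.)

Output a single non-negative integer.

Spec: pairs=5 depth=5 groups=1
Count(depth <= 5) = 14
Count(depth <= 4) = 13
Count(depth == 5) = 14 - 13 = 1

Answer: 1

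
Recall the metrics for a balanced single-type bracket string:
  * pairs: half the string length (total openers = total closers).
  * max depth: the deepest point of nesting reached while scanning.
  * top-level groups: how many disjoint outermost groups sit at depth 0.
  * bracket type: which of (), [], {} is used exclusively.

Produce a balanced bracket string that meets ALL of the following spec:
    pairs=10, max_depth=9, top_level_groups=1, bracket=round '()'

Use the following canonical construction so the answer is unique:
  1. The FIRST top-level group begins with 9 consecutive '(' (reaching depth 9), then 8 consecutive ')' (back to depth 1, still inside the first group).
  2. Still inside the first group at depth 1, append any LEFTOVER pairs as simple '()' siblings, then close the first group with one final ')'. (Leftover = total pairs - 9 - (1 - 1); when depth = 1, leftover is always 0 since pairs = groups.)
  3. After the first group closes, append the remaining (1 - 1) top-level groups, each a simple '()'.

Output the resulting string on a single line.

Spec: pairs=10 depth=9 groups=1
Leftover pairs = 10 - 9 - (1-1) = 1
First group: deep chain of depth 9 + 1 sibling pairs
Remaining 0 groups: simple '()' each

Answer: ((((((((())))))))())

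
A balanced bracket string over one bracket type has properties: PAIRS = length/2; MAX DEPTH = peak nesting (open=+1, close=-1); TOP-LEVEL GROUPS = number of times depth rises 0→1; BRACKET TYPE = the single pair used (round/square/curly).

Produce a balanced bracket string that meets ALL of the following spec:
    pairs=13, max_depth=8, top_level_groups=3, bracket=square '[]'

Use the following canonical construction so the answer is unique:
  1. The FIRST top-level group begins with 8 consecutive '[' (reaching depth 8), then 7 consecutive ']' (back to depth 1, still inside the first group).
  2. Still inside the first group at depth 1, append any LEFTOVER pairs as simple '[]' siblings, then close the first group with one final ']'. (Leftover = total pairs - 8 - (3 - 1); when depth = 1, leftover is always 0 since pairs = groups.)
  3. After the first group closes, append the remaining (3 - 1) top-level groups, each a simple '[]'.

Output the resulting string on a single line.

Answer: [[[[[[[[]]]]]]][][][]][][]

Derivation:
Spec: pairs=13 depth=8 groups=3
Leftover pairs = 13 - 8 - (3-1) = 3
First group: deep chain of depth 8 + 3 sibling pairs
Remaining 2 groups: simple '[]' each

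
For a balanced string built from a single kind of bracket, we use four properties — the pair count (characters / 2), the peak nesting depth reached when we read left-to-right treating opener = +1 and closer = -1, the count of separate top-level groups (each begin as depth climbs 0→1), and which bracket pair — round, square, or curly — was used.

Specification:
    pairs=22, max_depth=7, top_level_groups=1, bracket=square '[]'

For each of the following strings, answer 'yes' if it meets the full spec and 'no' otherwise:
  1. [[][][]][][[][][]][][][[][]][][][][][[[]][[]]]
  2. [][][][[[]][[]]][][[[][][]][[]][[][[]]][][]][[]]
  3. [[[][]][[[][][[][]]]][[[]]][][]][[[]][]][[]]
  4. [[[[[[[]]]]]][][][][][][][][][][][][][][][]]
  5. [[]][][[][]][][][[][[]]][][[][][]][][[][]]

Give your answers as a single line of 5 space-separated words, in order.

Answer: no no no yes no

Derivation:
String 1 '[[][][]][][[][][]][][][[][]][][][][][[[]][[]]]': depth seq [1 2 1 2 1 2 1 0 1 0 1 2 1 2 1 2 1 0 1 0 1 0 1 2 1 2 1 0 1 0 1 0 1 0 1 0 1 2 3 2 1 2 3 2 1 0]
  -> pairs=23 depth=3 groups=11 -> no
String 2 '[][][][[[]][[]]][][[[][][]][[]][[][[]]][][]][[]]': depth seq [1 0 1 0 1 0 1 2 3 2 1 2 3 2 1 0 1 0 1 2 3 2 3 2 3 2 1 2 3 2 1 2 3 2 3 4 3 2 1 2 1 2 1 0 1 2 1 0]
  -> pairs=24 depth=4 groups=7 -> no
String 3 '[[[][]][[[][][[][]]]][[[]]][][]][[[]][]][[]]': depth seq [1 2 3 2 3 2 1 2 3 4 3 4 3 4 5 4 5 4 3 2 1 2 3 4 3 2 1 2 1 2 1 0 1 2 3 2 1 2 1 0 1 2 1 0]
  -> pairs=22 depth=5 groups=3 -> no
String 4 '[[[[[[[]]]]]][][][][][][][][][][][][][][][]]': depth seq [1 2 3 4 5 6 7 6 5 4 3 2 1 2 1 2 1 2 1 2 1 2 1 2 1 2 1 2 1 2 1 2 1 2 1 2 1 2 1 2 1 2 1 0]
  -> pairs=22 depth=7 groups=1 -> yes
String 5 '[[]][][[][]][][][[][[]]][][[][][]][][[][]]': depth seq [1 2 1 0 1 0 1 2 1 2 1 0 1 0 1 0 1 2 1 2 3 2 1 0 1 0 1 2 1 2 1 2 1 0 1 0 1 2 1 2 1 0]
  -> pairs=21 depth=3 groups=10 -> no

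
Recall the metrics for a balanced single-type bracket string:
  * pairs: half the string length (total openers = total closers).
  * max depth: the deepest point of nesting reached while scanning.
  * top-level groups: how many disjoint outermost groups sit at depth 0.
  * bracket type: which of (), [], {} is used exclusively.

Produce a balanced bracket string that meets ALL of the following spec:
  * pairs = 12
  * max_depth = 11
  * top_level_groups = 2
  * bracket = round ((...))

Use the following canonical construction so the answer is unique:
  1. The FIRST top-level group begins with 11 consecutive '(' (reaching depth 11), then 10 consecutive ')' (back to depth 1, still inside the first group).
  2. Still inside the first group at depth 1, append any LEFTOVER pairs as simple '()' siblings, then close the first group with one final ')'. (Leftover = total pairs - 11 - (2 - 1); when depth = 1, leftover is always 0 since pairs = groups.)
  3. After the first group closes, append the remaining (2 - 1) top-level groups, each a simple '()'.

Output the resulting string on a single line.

Answer: ((((((((((()))))))))))()

Derivation:
Spec: pairs=12 depth=11 groups=2
Leftover pairs = 12 - 11 - (2-1) = 0
First group: deep chain of depth 11 + 0 sibling pairs
Remaining 1 groups: simple '()' each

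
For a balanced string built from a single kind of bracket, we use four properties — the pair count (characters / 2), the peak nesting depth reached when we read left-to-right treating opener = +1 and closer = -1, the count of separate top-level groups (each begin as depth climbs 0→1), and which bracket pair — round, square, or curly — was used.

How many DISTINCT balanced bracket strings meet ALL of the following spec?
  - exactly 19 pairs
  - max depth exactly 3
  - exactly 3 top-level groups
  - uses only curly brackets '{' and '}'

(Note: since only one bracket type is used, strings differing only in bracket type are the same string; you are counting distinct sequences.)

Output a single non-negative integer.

Spec: pairs=19 depth=3 groups=3
Count(depth <= 3) = 1695744
Count(depth <= 2) = 153
Count(depth == 3) = 1695744 - 153 = 1695591

Answer: 1695591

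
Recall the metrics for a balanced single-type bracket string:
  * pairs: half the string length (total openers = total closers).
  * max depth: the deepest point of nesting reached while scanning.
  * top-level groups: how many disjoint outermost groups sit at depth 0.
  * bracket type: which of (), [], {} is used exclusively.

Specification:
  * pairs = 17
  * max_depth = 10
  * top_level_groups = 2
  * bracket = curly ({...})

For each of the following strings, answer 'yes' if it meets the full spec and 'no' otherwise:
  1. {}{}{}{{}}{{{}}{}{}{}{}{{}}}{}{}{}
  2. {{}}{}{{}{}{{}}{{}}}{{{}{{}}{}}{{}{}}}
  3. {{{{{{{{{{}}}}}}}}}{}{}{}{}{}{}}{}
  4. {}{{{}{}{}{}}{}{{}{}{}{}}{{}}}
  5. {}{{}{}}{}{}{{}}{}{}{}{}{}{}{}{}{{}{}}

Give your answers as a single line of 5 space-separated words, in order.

Answer: no no yes no no

Derivation:
String 1 '{}{}{}{{}}{{{}}{}{}{}{}{{}}}{}{}{}': depth seq [1 0 1 0 1 0 1 2 1 0 1 2 3 2 1 2 1 2 1 2 1 2 1 2 3 2 1 0 1 0 1 0 1 0]
  -> pairs=17 depth=3 groups=8 -> no
String 2 '{{}}{}{{}{}{{}}{{}}}{{{}{{}}{}}{{}{}}}': depth seq [1 2 1 0 1 0 1 2 1 2 1 2 3 2 1 2 3 2 1 0 1 2 3 2 3 4 3 2 3 2 1 2 3 2 3 2 1 0]
  -> pairs=19 depth=4 groups=4 -> no
String 3 '{{{{{{{{{{}}}}}}}}}{}{}{}{}{}{}}{}': depth seq [1 2 3 4 5 6 7 8 9 10 9 8 7 6 5 4 3 2 1 2 1 2 1 2 1 2 1 2 1 2 1 0 1 0]
  -> pairs=17 depth=10 groups=2 -> yes
String 4 '{}{{{}{}{}{}}{}{{}{}{}{}}{{}}}': depth seq [1 0 1 2 3 2 3 2 3 2 3 2 1 2 1 2 3 2 3 2 3 2 3 2 1 2 3 2 1 0]
  -> pairs=15 depth=3 groups=2 -> no
String 5 '{}{{}{}}{}{}{{}}{}{}{}{}{}{}{}{}{{}{}}': depth seq [1 0 1 2 1 2 1 0 1 0 1 0 1 2 1 0 1 0 1 0 1 0 1 0 1 0 1 0 1 0 1 0 1 2 1 2 1 0]
  -> pairs=19 depth=2 groups=14 -> no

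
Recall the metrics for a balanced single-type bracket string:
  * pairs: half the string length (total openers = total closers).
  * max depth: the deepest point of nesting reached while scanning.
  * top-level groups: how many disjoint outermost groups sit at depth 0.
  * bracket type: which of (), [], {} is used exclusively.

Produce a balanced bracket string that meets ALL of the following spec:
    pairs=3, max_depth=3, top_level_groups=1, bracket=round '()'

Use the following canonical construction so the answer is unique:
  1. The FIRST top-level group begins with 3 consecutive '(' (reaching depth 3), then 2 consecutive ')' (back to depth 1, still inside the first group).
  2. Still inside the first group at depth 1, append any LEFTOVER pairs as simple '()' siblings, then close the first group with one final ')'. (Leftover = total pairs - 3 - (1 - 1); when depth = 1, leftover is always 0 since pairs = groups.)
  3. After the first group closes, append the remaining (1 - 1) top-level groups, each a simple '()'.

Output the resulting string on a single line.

Spec: pairs=3 depth=3 groups=1
Leftover pairs = 3 - 3 - (1-1) = 0
First group: deep chain of depth 3 + 0 sibling pairs
Remaining 0 groups: simple '()' each

Answer: ((()))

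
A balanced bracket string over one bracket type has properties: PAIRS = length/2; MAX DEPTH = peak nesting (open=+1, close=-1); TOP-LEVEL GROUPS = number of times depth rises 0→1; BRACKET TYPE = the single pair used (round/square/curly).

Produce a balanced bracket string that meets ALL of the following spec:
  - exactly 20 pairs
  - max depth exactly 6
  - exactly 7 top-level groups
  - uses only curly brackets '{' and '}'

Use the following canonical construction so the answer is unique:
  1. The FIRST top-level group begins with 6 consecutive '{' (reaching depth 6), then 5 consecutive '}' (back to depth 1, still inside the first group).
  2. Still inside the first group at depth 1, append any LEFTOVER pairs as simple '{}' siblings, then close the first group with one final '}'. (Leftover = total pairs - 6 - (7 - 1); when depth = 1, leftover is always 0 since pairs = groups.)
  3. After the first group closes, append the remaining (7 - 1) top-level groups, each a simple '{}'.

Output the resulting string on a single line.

Spec: pairs=20 depth=6 groups=7
Leftover pairs = 20 - 6 - (7-1) = 8
First group: deep chain of depth 6 + 8 sibling pairs
Remaining 6 groups: simple '{}' each

Answer: {{{{{{}}}}}{}{}{}{}{}{}{}{}}{}{}{}{}{}{}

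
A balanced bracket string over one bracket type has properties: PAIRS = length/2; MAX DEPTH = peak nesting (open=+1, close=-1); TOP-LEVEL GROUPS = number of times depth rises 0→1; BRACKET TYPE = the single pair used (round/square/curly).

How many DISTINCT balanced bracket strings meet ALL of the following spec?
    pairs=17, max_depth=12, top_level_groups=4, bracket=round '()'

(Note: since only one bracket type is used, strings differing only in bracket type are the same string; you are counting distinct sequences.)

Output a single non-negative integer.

Answer: 1288

Derivation:
Spec: pairs=17 depth=12 groups=4
Count(depth <= 12) = 15967872
Count(depth <= 11) = 15966584
Count(depth == 12) = 15967872 - 15966584 = 1288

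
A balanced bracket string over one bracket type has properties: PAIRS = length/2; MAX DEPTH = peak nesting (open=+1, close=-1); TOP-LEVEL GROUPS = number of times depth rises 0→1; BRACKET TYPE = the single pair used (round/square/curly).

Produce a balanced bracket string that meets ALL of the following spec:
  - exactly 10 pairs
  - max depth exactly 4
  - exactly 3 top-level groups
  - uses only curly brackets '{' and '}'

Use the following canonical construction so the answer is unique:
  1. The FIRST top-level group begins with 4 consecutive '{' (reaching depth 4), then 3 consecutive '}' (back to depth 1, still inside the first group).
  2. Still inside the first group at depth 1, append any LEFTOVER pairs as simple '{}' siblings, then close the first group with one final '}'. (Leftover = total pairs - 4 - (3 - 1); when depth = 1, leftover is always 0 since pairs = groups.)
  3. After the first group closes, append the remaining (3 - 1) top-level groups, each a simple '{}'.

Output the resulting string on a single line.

Spec: pairs=10 depth=4 groups=3
Leftover pairs = 10 - 4 - (3-1) = 4
First group: deep chain of depth 4 + 4 sibling pairs
Remaining 2 groups: simple '{}' each

Answer: {{{{}}}{}{}{}{}}{}{}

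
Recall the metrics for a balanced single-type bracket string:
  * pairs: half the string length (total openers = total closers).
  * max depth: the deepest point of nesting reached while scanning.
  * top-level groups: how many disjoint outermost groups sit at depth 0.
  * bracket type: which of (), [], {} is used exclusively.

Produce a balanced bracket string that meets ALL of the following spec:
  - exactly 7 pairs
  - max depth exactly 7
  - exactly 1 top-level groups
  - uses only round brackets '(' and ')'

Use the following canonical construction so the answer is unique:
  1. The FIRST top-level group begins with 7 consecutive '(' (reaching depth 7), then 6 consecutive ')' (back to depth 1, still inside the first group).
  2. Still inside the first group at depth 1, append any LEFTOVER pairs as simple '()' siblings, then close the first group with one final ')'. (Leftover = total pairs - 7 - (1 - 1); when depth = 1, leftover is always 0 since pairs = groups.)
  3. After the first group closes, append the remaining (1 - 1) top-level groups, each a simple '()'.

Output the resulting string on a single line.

Answer: ((((((()))))))

Derivation:
Spec: pairs=7 depth=7 groups=1
Leftover pairs = 7 - 7 - (1-1) = 0
First group: deep chain of depth 7 + 0 sibling pairs
Remaining 0 groups: simple '()' each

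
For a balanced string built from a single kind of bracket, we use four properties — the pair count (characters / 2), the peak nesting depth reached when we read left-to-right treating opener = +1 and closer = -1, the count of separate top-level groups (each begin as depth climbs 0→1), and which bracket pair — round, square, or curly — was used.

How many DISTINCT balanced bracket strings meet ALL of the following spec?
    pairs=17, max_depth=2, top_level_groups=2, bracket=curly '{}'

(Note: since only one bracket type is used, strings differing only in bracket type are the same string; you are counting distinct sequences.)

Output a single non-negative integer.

Answer: 16

Derivation:
Spec: pairs=17 depth=2 groups=2
Count(depth <= 2) = 16
Count(depth <= 1) = 0
Count(depth == 2) = 16 - 0 = 16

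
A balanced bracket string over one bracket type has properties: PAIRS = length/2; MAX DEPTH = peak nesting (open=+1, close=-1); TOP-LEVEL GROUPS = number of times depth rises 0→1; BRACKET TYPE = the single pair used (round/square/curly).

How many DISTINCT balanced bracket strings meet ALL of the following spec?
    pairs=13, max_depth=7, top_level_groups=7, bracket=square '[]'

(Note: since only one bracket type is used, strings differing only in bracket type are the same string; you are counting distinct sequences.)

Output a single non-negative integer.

Spec: pairs=13 depth=7 groups=7
Count(depth <= 7) = 9996
Count(depth <= 6) = 9989
Count(depth == 7) = 9996 - 9989 = 7

Answer: 7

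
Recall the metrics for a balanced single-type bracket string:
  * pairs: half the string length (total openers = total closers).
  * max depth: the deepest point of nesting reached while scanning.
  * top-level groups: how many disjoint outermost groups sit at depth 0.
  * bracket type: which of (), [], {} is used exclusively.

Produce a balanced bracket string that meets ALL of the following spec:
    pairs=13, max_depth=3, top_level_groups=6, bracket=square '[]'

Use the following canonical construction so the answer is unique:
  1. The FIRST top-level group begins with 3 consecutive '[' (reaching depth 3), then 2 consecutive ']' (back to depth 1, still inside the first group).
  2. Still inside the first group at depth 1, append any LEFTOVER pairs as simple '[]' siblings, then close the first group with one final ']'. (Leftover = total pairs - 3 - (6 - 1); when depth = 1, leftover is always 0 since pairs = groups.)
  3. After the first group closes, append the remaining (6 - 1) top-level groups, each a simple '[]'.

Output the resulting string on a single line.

Answer: [[[]][][][][][]][][][][][]

Derivation:
Spec: pairs=13 depth=3 groups=6
Leftover pairs = 13 - 3 - (6-1) = 5
First group: deep chain of depth 3 + 5 sibling pairs
Remaining 5 groups: simple '[]' each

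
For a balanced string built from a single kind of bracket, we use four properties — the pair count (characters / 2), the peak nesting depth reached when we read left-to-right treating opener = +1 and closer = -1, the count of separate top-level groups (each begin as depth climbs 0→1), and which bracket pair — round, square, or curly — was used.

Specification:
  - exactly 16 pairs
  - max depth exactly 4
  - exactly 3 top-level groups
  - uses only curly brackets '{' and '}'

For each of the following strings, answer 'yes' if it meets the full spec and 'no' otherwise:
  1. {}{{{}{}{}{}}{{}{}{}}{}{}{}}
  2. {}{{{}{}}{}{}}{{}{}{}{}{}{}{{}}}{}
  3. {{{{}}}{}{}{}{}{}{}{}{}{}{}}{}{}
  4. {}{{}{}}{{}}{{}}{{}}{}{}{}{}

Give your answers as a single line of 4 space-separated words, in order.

String 1 '{}{{{}{}{}{}}{{}{}{}}{}{}{}}': depth seq [1 0 1 2 3 2 3 2 3 2 3 2 1 2 3 2 3 2 3 2 1 2 1 2 1 2 1 0]
  -> pairs=14 depth=3 groups=2 -> no
String 2 '{}{{{}{}}{}{}}{{}{}{}{}{}{}{{}}}{}': depth seq [1 0 1 2 3 2 3 2 1 2 1 2 1 0 1 2 1 2 1 2 1 2 1 2 1 2 1 2 3 2 1 0 1 0]
  -> pairs=17 depth=3 groups=4 -> no
String 3 '{{{{}}}{}{}{}{}{}{}{}{}{}{}}{}{}': depth seq [1 2 3 4 3 2 1 2 1 2 1 2 1 2 1 2 1 2 1 2 1 2 1 2 1 2 1 0 1 0 1 0]
  -> pairs=16 depth=4 groups=3 -> yes
String 4 '{}{{}{}}{{}}{{}}{{}}{}{}{}{}': depth seq [1 0 1 2 1 2 1 0 1 2 1 0 1 2 1 0 1 2 1 0 1 0 1 0 1 0 1 0]
  -> pairs=14 depth=2 groups=9 -> no

Answer: no no yes no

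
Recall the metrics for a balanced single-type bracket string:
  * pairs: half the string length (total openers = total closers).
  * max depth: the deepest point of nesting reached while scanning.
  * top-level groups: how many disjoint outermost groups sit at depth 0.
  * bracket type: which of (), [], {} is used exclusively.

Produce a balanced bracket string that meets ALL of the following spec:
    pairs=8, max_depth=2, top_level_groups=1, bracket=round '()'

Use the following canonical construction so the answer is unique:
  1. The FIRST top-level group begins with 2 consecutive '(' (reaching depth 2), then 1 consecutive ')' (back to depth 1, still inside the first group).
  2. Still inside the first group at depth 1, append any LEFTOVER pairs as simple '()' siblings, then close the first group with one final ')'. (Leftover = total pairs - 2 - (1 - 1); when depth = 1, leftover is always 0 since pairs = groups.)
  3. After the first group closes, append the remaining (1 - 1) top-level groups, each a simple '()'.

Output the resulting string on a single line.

Answer: (()()()()()()())

Derivation:
Spec: pairs=8 depth=2 groups=1
Leftover pairs = 8 - 2 - (1-1) = 6
First group: deep chain of depth 2 + 6 sibling pairs
Remaining 0 groups: simple '()' each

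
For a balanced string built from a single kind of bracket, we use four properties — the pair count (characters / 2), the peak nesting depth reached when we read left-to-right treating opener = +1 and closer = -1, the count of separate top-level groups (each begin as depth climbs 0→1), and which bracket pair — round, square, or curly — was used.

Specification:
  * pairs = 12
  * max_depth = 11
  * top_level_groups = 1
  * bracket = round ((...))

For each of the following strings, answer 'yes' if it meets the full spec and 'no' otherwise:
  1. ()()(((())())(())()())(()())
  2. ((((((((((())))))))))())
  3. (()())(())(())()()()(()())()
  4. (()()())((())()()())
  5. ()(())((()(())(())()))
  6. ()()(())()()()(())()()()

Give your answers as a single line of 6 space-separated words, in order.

Answer: no yes no no no no

Derivation:
String 1 '()()(((())())(())()())(()())': depth seq [1 0 1 0 1 2 3 4 3 2 3 2 1 2 3 2 1 2 1 2 1 0 1 2 1 2 1 0]
  -> pairs=14 depth=4 groups=4 -> no
String 2 '((((((((((())))))))))())': depth seq [1 2 3 4 5 6 7 8 9 10 11 10 9 8 7 6 5 4 3 2 1 2 1 0]
  -> pairs=12 depth=11 groups=1 -> yes
String 3 '(()())(())(())()()()(()())()': depth seq [1 2 1 2 1 0 1 2 1 0 1 2 1 0 1 0 1 0 1 0 1 2 1 2 1 0 1 0]
  -> pairs=14 depth=2 groups=8 -> no
String 4 '(()()())((())()()())': depth seq [1 2 1 2 1 2 1 0 1 2 3 2 1 2 1 2 1 2 1 0]
  -> pairs=10 depth=3 groups=2 -> no
String 5 '()(())((()(())(())()))': depth seq [1 0 1 2 1 0 1 2 3 2 3 4 3 2 3 4 3 2 3 2 1 0]
  -> pairs=11 depth=4 groups=3 -> no
String 6 '()()(())()()()(())()()()': depth seq [1 0 1 0 1 2 1 0 1 0 1 0 1 0 1 2 1 0 1 0 1 0 1 0]
  -> pairs=12 depth=2 groups=10 -> no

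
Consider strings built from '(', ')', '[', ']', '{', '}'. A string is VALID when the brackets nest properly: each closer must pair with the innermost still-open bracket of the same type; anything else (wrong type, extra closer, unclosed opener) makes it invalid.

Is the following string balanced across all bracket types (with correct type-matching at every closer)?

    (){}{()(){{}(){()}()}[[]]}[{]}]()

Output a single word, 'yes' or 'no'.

pos 0: push '('; stack = (
pos 1: ')' matches '('; pop; stack = (empty)
pos 2: push '{'; stack = {
pos 3: '}' matches '{'; pop; stack = (empty)
pos 4: push '{'; stack = {
pos 5: push '('; stack = {(
pos 6: ')' matches '('; pop; stack = {
pos 7: push '('; stack = {(
pos 8: ')' matches '('; pop; stack = {
pos 9: push '{'; stack = {{
pos 10: push '{'; stack = {{{
pos 11: '}' matches '{'; pop; stack = {{
pos 12: push '('; stack = {{(
pos 13: ')' matches '('; pop; stack = {{
pos 14: push '{'; stack = {{{
pos 15: push '('; stack = {{{(
pos 16: ')' matches '('; pop; stack = {{{
pos 17: '}' matches '{'; pop; stack = {{
pos 18: push '('; stack = {{(
pos 19: ')' matches '('; pop; stack = {{
pos 20: '}' matches '{'; pop; stack = {
pos 21: push '['; stack = {[
pos 22: push '['; stack = {[[
pos 23: ']' matches '['; pop; stack = {[
pos 24: ']' matches '['; pop; stack = {
pos 25: '}' matches '{'; pop; stack = (empty)
pos 26: push '['; stack = [
pos 27: push '{'; stack = [{
pos 28: saw closer ']' but top of stack is '{' (expected '}') → INVALID
Verdict: type mismatch at position 28: ']' closes '{' → no

Answer: no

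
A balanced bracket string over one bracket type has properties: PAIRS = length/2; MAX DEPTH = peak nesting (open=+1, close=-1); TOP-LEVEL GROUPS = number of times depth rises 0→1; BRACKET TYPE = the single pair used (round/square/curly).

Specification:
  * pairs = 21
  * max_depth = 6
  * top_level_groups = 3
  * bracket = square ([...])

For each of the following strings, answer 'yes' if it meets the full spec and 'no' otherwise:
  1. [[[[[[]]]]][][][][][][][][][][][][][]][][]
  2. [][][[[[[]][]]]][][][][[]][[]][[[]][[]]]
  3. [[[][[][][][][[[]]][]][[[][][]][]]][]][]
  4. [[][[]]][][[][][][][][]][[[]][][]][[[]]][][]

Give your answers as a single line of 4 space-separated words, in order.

Answer: yes no no no

Derivation:
String 1 '[[[[[[]]]]][][][][][][][][][][][][][]][][]': depth seq [1 2 3 4 5 6 5 4 3 2 1 2 1 2 1 2 1 2 1 2 1 2 1 2 1 2 1 2 1 2 1 2 1 2 1 2 1 0 1 0 1 0]
  -> pairs=21 depth=6 groups=3 -> yes
String 2 '[][][[[[[]][]]]][][][][[]][[]][[[]][[]]]': depth seq [1 0 1 0 1 2 3 4 5 4 3 4 3 2 1 0 1 0 1 0 1 0 1 2 1 0 1 2 1 0 1 2 3 2 1 2 3 2 1 0]
  -> pairs=20 depth=5 groups=9 -> no
String 3 '[[[][[][][][][[[]]][]][[[][][]][]]][]][]': depth seq [1 2 3 2 3 4 3 4 3 4 3 4 3 4 5 6 5 4 3 4 3 2 3 4 5 4 5 4 5 4 3 4 3 2 1 2 1 0 1 0]
  -> pairs=20 depth=6 groups=2 -> no
String 4 '[[][[]]][][[][][][][][]][[[]][][]][[[]]][][]': depth seq [1 2 1 2 3 2 1 0 1 0 1 2 1 2 1 2 1 2 1 2 1 2 1 0 1 2 3 2 1 2 1 2 1 0 1 2 3 2 1 0 1 0 1 0]
  -> pairs=22 depth=3 groups=7 -> no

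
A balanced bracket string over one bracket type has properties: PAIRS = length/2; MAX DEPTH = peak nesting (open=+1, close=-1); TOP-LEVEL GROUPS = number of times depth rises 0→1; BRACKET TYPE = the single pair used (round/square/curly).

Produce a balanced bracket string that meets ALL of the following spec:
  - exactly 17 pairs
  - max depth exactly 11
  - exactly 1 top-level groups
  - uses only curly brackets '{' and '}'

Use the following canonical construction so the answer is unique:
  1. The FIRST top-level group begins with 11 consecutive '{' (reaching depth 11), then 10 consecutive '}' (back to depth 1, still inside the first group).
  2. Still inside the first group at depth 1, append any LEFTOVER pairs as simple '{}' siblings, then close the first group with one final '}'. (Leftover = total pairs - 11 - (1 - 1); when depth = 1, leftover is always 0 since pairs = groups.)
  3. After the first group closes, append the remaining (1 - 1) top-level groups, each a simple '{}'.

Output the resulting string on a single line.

Spec: pairs=17 depth=11 groups=1
Leftover pairs = 17 - 11 - (1-1) = 6
First group: deep chain of depth 11 + 6 sibling pairs
Remaining 0 groups: simple '{}' each

Answer: {{{{{{{{{{{}}}}}}}}}}{}{}{}{}{}{}}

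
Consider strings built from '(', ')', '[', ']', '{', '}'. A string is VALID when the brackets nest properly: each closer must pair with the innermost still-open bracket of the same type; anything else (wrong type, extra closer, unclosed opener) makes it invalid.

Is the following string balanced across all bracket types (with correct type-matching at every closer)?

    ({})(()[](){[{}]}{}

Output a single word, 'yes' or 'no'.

pos 0: push '('; stack = (
pos 1: push '{'; stack = ({
pos 2: '}' matches '{'; pop; stack = (
pos 3: ')' matches '('; pop; stack = (empty)
pos 4: push '('; stack = (
pos 5: push '('; stack = ((
pos 6: ')' matches '('; pop; stack = (
pos 7: push '['; stack = ([
pos 8: ']' matches '['; pop; stack = (
pos 9: push '('; stack = ((
pos 10: ')' matches '('; pop; stack = (
pos 11: push '{'; stack = ({
pos 12: push '['; stack = ({[
pos 13: push '{'; stack = ({[{
pos 14: '}' matches '{'; pop; stack = ({[
pos 15: ']' matches '['; pop; stack = ({
pos 16: '}' matches '{'; pop; stack = (
pos 17: push '{'; stack = ({
pos 18: '}' matches '{'; pop; stack = (
end: stack still non-empty (() → INVALID
Verdict: unclosed openers at end: ( → no

Answer: no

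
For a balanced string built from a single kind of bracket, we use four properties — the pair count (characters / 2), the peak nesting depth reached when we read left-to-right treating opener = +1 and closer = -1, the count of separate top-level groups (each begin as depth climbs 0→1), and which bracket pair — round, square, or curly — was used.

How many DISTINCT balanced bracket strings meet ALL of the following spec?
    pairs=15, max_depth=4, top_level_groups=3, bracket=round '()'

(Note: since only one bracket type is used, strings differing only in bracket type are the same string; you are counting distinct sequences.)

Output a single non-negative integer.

Spec: pairs=15 depth=4 groups=3
Count(depth <= 4) = 519193
Count(depth <= 3) = 68096
Count(depth == 4) = 519193 - 68096 = 451097

Answer: 451097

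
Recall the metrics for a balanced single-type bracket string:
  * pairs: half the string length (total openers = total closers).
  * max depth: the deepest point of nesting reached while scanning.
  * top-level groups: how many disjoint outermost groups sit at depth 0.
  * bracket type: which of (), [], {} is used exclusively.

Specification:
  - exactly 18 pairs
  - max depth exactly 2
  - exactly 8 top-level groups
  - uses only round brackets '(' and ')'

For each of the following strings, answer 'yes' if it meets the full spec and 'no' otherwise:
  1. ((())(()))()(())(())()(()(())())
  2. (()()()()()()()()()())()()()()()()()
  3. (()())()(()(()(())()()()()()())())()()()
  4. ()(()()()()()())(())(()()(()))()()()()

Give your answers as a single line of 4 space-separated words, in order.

Answer: no yes no no

Derivation:
String 1 '((())(()))()(())(())()(()(())())': depth seq [1 2 3 2 1 2 3 2 1 0 1 0 1 2 1 0 1 2 1 0 1 0 1 2 1 2 3 2 1 2 1 0]
  -> pairs=16 depth=3 groups=6 -> no
String 2 '(()()()()()()()()()())()()()()()()()': depth seq [1 2 1 2 1 2 1 2 1 2 1 2 1 2 1 2 1 2 1 2 1 0 1 0 1 0 1 0 1 0 1 0 1 0 1 0]
  -> pairs=18 depth=2 groups=8 -> yes
String 3 '(()())()(()(()(())()()()()()())())()()()': depth seq [1 2 1 2 1 0 1 0 1 2 1 2 3 2 3 4 3 2 3 2 3 2 3 2 3 2 3 2 3 2 1 2 1 0 1 0 1 0 1 0]
  -> pairs=20 depth=4 groups=6 -> no
String 4 '()(()()()()()())(())(()()(()))()()()()': depth seq [1 0 1 2 1 2 1 2 1 2 1 2 1 2 1 0 1 2 1 0 1 2 1 2 1 2 3 2 1 0 1 0 1 0 1 0 1 0]
  -> pairs=19 depth=3 groups=8 -> no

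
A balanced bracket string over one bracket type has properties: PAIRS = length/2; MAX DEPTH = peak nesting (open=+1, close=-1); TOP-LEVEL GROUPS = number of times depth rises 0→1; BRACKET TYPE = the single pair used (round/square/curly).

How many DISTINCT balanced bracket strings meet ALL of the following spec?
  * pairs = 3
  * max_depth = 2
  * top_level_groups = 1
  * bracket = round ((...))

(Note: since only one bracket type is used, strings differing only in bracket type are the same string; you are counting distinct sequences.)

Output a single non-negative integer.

Spec: pairs=3 depth=2 groups=1
Count(depth <= 2) = 1
Count(depth <= 1) = 0
Count(depth == 2) = 1 - 0 = 1

Answer: 1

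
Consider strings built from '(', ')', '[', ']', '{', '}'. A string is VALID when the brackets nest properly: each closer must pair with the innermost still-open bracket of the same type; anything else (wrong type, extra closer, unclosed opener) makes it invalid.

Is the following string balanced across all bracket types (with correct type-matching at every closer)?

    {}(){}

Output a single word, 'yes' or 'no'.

Answer: yes

Derivation:
pos 0: push '{'; stack = {
pos 1: '}' matches '{'; pop; stack = (empty)
pos 2: push '('; stack = (
pos 3: ')' matches '('; pop; stack = (empty)
pos 4: push '{'; stack = {
pos 5: '}' matches '{'; pop; stack = (empty)
end: stack empty → VALID
Verdict: properly nested → yes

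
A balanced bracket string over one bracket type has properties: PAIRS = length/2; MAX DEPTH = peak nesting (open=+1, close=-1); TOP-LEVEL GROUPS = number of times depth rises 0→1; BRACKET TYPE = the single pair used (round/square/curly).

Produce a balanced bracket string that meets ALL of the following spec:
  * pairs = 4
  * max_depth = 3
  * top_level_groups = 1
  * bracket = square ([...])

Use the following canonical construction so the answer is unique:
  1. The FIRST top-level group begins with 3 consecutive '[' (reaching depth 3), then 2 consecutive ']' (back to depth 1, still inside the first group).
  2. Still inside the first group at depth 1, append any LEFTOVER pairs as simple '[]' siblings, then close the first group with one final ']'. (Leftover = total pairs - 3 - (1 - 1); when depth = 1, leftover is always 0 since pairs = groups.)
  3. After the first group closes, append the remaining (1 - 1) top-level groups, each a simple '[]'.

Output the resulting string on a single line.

Spec: pairs=4 depth=3 groups=1
Leftover pairs = 4 - 3 - (1-1) = 1
First group: deep chain of depth 3 + 1 sibling pairs
Remaining 0 groups: simple '[]' each

Answer: [[[]][]]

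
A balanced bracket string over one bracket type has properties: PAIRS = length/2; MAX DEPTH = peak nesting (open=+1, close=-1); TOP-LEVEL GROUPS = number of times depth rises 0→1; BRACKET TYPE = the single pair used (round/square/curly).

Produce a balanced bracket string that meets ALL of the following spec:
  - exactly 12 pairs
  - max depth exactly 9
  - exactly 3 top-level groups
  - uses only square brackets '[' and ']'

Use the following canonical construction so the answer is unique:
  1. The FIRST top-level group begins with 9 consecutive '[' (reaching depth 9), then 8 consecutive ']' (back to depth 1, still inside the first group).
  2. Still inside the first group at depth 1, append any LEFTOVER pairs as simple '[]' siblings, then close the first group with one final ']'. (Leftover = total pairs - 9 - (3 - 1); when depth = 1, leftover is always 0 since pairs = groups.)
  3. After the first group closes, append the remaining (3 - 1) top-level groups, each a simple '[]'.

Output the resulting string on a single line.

Answer: [[[[[[[[[]]]]]]]][]][][]

Derivation:
Spec: pairs=12 depth=9 groups=3
Leftover pairs = 12 - 9 - (3-1) = 1
First group: deep chain of depth 9 + 1 sibling pairs
Remaining 2 groups: simple '[]' each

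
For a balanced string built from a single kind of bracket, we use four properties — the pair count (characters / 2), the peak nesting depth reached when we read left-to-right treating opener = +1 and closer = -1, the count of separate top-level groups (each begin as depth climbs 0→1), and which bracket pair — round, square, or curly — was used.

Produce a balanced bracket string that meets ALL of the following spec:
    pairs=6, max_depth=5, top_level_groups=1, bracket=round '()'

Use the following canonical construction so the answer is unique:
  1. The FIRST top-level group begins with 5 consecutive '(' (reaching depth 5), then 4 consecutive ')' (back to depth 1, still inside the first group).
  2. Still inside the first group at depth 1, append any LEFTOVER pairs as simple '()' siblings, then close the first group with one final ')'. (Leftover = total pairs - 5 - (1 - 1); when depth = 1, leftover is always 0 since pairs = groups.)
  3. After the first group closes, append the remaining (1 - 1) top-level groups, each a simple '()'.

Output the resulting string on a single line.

Answer: ((((())))())

Derivation:
Spec: pairs=6 depth=5 groups=1
Leftover pairs = 6 - 5 - (1-1) = 1
First group: deep chain of depth 5 + 1 sibling pairs
Remaining 0 groups: simple '()' each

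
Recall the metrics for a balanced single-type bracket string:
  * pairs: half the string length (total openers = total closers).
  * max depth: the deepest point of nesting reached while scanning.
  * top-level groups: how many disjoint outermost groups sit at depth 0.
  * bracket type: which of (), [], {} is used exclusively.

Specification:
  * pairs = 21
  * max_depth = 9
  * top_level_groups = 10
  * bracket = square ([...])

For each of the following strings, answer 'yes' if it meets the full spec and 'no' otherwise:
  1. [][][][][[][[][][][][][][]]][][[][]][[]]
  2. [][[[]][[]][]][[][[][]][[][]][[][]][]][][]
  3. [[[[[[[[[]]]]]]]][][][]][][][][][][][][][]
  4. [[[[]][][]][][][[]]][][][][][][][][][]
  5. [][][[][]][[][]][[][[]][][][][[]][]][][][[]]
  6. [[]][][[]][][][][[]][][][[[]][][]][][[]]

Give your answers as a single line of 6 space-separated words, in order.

Answer: no no yes no no no

Derivation:
String 1 '[][][][][[][[][][][][][][]]][][[][]][[]]': depth seq [1 0 1 0 1 0 1 0 1 2 1 2 3 2 3 2 3 2 3 2 3 2 3 2 3 2 1 0 1 0 1 2 1 2 1 0 1 2 1 0]
  -> pairs=20 depth=3 groups=8 -> no
String 2 '[][[[]][[]][]][[][[][]][[][]][[][]][]][][]': depth seq [1 0 1 2 3 2 1 2 3 2 1 2 1 0 1 2 1 2 3 2 3 2 1 2 3 2 3 2 1 2 3 2 3 2 1 2 1 0 1 0 1 0]
  -> pairs=21 depth=3 groups=5 -> no
String 3 '[[[[[[[[[]]]]]]]][][][]][][][][][][][][][]': depth seq [1 2 3 4 5 6 7 8 9 8 7 6 5 4 3 2 1 2 1 2 1 2 1 0 1 0 1 0 1 0 1 0 1 0 1 0 1 0 1 0 1 0]
  -> pairs=21 depth=9 groups=10 -> yes
String 4 '[[[[]][][]][][][[]]][][][][][][][][][]': depth seq [1 2 3 4 3 2 3 2 3 2 1 2 1 2 1 2 3 2 1 0 1 0 1 0 1 0 1 0 1 0 1 0 1 0 1 0 1 0]
  -> pairs=19 depth=4 groups=10 -> no
String 5 '[][][[][]][[][]][[][[]][][][][[]][]][][][[]]': depth seq [1 0 1 0 1 2 1 2 1 0 1 2 1 2 1 0 1 2 1 2 3 2 1 2 1 2 1 2 1 2 3 2 1 2 1 0 1 0 1 0 1 2 1 0]
  -> pairs=22 depth=3 groups=8 -> no
String 6 '[[]][][[]][][][][[]][][][[[]][][]][][[]]': depth seq [1 2 1 0 1 0 1 2 1 0 1 0 1 0 1 0 1 2 1 0 1 0 1 0 1 2 3 2 1 2 1 2 1 0 1 0 1 2 1 0]
  -> pairs=20 depth=3 groups=12 -> no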